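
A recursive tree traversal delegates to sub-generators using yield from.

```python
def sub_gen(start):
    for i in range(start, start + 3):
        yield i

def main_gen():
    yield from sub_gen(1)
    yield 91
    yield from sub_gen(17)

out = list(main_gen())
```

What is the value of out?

Step 1: main_gen() delegates to sub_gen(1):
  yield 1
  yield 2
  yield 3
Step 2: yield 91
Step 3: Delegates to sub_gen(17):
  yield 17
  yield 18
  yield 19
Therefore out = [1, 2, 3, 91, 17, 18, 19].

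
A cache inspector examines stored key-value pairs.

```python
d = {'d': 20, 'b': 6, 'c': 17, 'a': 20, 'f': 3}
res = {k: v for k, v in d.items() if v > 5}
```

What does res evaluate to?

Step 1: Filter items where value > 5:
  'd': 20 > 5: kept
  'b': 6 > 5: kept
  'c': 17 > 5: kept
  'a': 20 > 5: kept
  'f': 3 <= 5: removed
Therefore res = {'d': 20, 'b': 6, 'c': 17, 'a': 20}.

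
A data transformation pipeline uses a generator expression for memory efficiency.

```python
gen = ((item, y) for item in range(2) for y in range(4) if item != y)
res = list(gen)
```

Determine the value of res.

Step 1: Nested generator over range(2) x range(4) where item != y:
  (0, 0): excluded (item == y)
  (0, 1): included
  (0, 2): included
  (0, 3): included
  (1, 0): included
  (1, 1): excluded (item == y)
  (1, 2): included
  (1, 3): included
Therefore res = [(0, 1), (0, 2), (0, 3), (1, 0), (1, 2), (1, 3)].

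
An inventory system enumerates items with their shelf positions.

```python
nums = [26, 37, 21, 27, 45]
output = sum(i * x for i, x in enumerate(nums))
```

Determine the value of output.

Step 1: Compute i * x for each (i, x) in enumerate([26, 37, 21, 27, 45]):
  i=0, x=26: 0*26 = 0
  i=1, x=37: 1*37 = 37
  i=2, x=21: 2*21 = 42
  i=3, x=27: 3*27 = 81
  i=4, x=45: 4*45 = 180
Step 2: sum = 0 + 37 + 42 + 81 + 180 = 340.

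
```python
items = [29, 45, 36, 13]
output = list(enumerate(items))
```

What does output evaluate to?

Step 1: enumerate pairs each element with its index:
  (0, 29)
  (1, 45)
  (2, 36)
  (3, 13)
Therefore output = [(0, 29), (1, 45), (2, 36), (3, 13)].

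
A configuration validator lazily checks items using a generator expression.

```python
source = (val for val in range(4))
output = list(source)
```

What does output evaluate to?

Step 1: Generator expression iterates range(4): [0, 1, 2, 3].
Step 2: list() collects all values.
Therefore output = [0, 1, 2, 3].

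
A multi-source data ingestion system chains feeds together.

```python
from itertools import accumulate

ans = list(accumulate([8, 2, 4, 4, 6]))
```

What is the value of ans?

Step 1: accumulate computes running sums:
  + 8 = 8
  + 2 = 10
  + 4 = 14
  + 4 = 18
  + 6 = 24
Therefore ans = [8, 10, 14, 18, 24].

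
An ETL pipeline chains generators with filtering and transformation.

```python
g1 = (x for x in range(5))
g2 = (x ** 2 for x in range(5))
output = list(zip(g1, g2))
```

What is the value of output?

Step 1: g1 produces [0, 1, 2, 3, 4].
Step 2: g2 produces [0, 1, 4, 9, 16].
Step 3: zip pairs them: [(0, 0), (1, 1), (2, 4), (3, 9), (4, 16)].
Therefore output = [(0, 0), (1, 1), (2, 4), (3, 9), (4, 16)].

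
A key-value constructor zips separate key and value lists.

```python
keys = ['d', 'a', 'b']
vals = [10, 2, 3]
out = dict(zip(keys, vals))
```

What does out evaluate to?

Step 1: zip pairs keys with values:
  'd' -> 10
  'a' -> 2
  'b' -> 3
Therefore out = {'d': 10, 'a': 2, 'b': 3}.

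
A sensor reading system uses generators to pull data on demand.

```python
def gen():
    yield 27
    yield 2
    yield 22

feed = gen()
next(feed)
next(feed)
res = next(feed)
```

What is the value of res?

Step 1: gen() creates a generator.
Step 2: next(feed) yields 27 (consumed and discarded).
Step 3: next(feed) yields 2 (consumed and discarded).
Step 4: next(feed) yields 22, assigned to res.
Therefore res = 22.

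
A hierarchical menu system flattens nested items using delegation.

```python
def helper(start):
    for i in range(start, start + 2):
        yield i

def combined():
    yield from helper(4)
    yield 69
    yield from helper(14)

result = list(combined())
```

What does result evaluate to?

Step 1: combined() delegates to helper(4):
  yield 4
  yield 5
Step 2: yield 69
Step 3: Delegates to helper(14):
  yield 14
  yield 15
Therefore result = [4, 5, 69, 14, 15].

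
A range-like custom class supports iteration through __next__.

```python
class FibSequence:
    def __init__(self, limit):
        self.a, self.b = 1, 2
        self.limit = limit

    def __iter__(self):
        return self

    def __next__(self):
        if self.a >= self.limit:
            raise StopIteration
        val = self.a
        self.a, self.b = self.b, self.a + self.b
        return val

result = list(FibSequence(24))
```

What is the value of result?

Step 1: Fibonacci-like sequence (a=1, b=2) until >= 24:
  Yield 1, then a,b = 2,3
  Yield 2, then a,b = 3,5
  Yield 3, then a,b = 5,8
  Yield 5, then a,b = 8,13
  Yield 8, then a,b = 13,21
  Yield 13, then a,b = 21,34
  Yield 21, then a,b = 34,55
Step 2: 34 >= 24, stop.
Therefore result = [1, 2, 3, 5, 8, 13, 21].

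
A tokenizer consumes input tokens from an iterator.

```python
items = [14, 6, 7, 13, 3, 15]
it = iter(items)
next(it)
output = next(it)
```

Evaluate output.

Step 1: Create iterator over [14, 6, 7, 13, 3, 15].
Step 2: next() consumes 14.
Step 3: next() returns 6.
Therefore output = 6.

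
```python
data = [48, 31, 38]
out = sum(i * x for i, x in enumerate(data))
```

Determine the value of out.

Step 1: Compute i * x for each (i, x) in enumerate([48, 31, 38]):
  i=0, x=48: 0*48 = 0
  i=1, x=31: 1*31 = 31
  i=2, x=38: 2*38 = 76
Step 2: sum = 0 + 31 + 76 = 107.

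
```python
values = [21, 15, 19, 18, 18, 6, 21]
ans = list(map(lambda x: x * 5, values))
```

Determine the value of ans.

Step 1: Apply lambda x: x * 5 to each element:
  21 -> 105
  15 -> 75
  19 -> 95
  18 -> 90
  18 -> 90
  6 -> 30
  21 -> 105
Therefore ans = [105, 75, 95, 90, 90, 30, 105].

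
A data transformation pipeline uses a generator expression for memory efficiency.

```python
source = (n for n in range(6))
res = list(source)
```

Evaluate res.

Step 1: Generator expression iterates range(6): [0, 1, 2, 3, 4, 5].
Step 2: list() collects all values.
Therefore res = [0, 1, 2, 3, 4, 5].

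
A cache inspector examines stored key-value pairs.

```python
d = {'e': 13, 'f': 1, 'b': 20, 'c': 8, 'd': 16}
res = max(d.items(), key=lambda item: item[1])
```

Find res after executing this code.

Step 1: Find item with maximum value:
  ('e', 13)
  ('f', 1)
  ('b', 20)
  ('c', 8)
  ('d', 16)
Step 2: Maximum value is 20 at key 'b'.
Therefore res = ('b', 20).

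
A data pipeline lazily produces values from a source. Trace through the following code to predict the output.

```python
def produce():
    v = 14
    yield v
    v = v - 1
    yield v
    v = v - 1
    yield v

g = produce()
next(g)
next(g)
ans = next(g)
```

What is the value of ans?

Step 1: Trace through generator execution:
  Yield 1: v starts at 14, yield 14
  Yield 2: v = 14 - 1 = 13, yield 13
  Yield 3: v = 13 - 1 = 12, yield 12
Step 2: First next() gets 14, second next() gets the second value, third next() yields 12.
Therefore ans = 12.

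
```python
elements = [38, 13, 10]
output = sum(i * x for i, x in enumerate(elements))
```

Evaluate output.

Step 1: Compute i * x for each (i, x) in enumerate([38, 13, 10]):
  i=0, x=38: 0*38 = 0
  i=1, x=13: 1*13 = 13
  i=2, x=10: 2*10 = 20
Step 2: sum = 0 + 13 + 20 = 33.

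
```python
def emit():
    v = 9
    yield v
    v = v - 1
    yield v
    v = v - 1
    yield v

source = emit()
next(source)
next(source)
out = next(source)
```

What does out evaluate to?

Step 1: Trace through generator execution:
  Yield 1: v starts at 9, yield 9
  Yield 2: v = 9 - 1 = 8, yield 8
  Yield 3: v = 8 - 1 = 7, yield 7
Step 2: First next() gets 9, second next() gets the second value, third next() yields 7.
Therefore out = 7.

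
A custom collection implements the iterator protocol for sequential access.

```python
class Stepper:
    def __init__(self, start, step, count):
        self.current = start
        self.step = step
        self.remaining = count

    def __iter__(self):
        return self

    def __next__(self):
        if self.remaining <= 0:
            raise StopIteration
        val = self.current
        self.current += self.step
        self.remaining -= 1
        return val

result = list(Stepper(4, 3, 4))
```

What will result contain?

Step 1: Stepper starts at 4, increments by 3, for 4 steps:
  Yield 4, then current += 3
  Yield 7, then current += 3
  Yield 10, then current += 3
  Yield 13, then current += 3
Therefore result = [4, 7, 10, 13].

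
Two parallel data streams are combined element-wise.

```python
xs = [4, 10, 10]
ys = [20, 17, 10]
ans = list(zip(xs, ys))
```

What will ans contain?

Step 1: zip pairs elements at same index:
  Index 0: (4, 20)
  Index 1: (10, 17)
  Index 2: (10, 10)
Therefore ans = [(4, 20), (10, 17), (10, 10)].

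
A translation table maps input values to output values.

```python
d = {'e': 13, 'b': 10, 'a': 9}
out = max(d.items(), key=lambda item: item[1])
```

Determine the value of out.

Step 1: Find item with maximum value:
  ('e', 13)
  ('b', 10)
  ('a', 9)
Step 2: Maximum value is 13 at key 'e'.
Therefore out = ('e', 13).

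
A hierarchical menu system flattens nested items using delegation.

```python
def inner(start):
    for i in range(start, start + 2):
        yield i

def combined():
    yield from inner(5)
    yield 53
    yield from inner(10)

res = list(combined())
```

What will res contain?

Step 1: combined() delegates to inner(5):
  yield 5
  yield 6
Step 2: yield 53
Step 3: Delegates to inner(10):
  yield 10
  yield 11
Therefore res = [5, 6, 53, 10, 11].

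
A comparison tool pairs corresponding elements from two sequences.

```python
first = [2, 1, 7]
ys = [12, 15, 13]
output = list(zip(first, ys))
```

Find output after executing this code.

Step 1: zip pairs elements at same index:
  Index 0: (2, 12)
  Index 1: (1, 15)
  Index 2: (7, 13)
Therefore output = [(2, 12), (1, 15), (7, 13)].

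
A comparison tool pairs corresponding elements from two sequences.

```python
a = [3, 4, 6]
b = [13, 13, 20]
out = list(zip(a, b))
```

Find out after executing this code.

Step 1: zip pairs elements at same index:
  Index 0: (3, 13)
  Index 1: (4, 13)
  Index 2: (6, 20)
Therefore out = [(3, 13), (4, 13), (6, 20)].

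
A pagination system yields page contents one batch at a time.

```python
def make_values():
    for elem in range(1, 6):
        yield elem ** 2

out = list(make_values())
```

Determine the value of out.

Step 1: For each elem in range(1, 6), yield elem**2:
  elem=1: yield 1**2 = 1
  elem=2: yield 2**2 = 4
  elem=3: yield 3**2 = 9
  elem=4: yield 4**2 = 16
  elem=5: yield 5**2 = 25
Therefore out = [1, 4, 9, 16, 25].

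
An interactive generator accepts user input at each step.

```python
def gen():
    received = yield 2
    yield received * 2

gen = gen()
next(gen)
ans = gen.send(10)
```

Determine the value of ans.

Step 1: next(gen) advances to first yield, producing 2.
Step 2: send(10) resumes, received = 10.
Step 3: yield received * 2 = 10 * 2 = 20.
Therefore ans = 20.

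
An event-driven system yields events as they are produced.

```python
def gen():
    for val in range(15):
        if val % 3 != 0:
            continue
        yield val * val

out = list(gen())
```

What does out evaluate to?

Step 1: Only yield val**2 when val is divisible by 3:
  val=0: 0 % 3 == 0, yield 0**2 = 0
  val=3: 3 % 3 == 0, yield 3**2 = 9
  val=6: 6 % 3 == 0, yield 6**2 = 36
  val=9: 9 % 3 == 0, yield 9**2 = 81
  val=12: 12 % 3 == 0, yield 12**2 = 144
Therefore out = [0, 9, 36, 81, 144].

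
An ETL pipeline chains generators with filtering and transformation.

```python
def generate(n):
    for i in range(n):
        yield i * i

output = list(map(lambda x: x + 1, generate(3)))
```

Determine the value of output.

Step 1: generate(3) yields squares: [0, 1, 4].
Step 2: map adds 1 to each: [1, 2, 5].
Therefore output = [1, 2, 5].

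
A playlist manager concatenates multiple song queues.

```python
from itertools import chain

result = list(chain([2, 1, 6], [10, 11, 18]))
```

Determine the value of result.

Step 1: chain() concatenates iterables: [2, 1, 6] + [10, 11, 18].
Therefore result = [2, 1, 6, 10, 11, 18].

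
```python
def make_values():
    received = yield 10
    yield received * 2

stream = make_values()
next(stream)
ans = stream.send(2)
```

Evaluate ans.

Step 1: next(stream) advances to first yield, producing 10.
Step 2: send(2) resumes, received = 2.
Step 3: yield received * 2 = 2 * 2 = 4.
Therefore ans = 4.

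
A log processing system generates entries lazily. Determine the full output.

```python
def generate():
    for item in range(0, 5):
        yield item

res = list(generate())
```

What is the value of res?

Step 1: The generator yields each value from range(0, 5).
Step 2: list() consumes all yields: [0, 1, 2, 3, 4].
Therefore res = [0, 1, 2, 3, 4].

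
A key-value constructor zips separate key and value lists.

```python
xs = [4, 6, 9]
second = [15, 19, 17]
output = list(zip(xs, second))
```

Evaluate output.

Step 1: zip pairs elements at same index:
  Index 0: (4, 15)
  Index 1: (6, 19)
  Index 2: (9, 17)
Therefore output = [(4, 15), (6, 19), (9, 17)].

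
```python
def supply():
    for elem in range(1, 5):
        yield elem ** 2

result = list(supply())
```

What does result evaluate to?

Step 1: For each elem in range(1, 5), yield elem**2:
  elem=1: yield 1**2 = 1
  elem=2: yield 2**2 = 4
  elem=3: yield 3**2 = 9
  elem=4: yield 4**2 = 16
Therefore result = [1, 4, 9, 16].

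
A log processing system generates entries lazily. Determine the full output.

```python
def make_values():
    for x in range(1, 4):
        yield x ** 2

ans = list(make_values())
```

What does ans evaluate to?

Step 1: For each x in range(1, 4), yield x**2:
  x=1: yield 1**2 = 1
  x=2: yield 2**2 = 4
  x=3: yield 3**2 = 9
Therefore ans = [1, 4, 9].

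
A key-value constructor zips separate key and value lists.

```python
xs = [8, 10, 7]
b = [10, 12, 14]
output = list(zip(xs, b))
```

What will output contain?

Step 1: zip pairs elements at same index:
  Index 0: (8, 10)
  Index 1: (10, 12)
  Index 2: (7, 14)
Therefore output = [(8, 10), (10, 12), (7, 14)].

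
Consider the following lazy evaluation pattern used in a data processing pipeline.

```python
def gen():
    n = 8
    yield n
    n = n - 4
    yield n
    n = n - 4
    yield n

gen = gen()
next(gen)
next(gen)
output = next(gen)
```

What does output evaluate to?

Step 1: Trace through generator execution:
  Yield 1: n starts at 8, yield 8
  Yield 2: n = 8 - 4 = 4, yield 4
  Yield 3: n = 4 - 4 = 0, yield 0
Step 2: First next() gets 8, second next() gets the second value, third next() yields 0.
Therefore output = 0.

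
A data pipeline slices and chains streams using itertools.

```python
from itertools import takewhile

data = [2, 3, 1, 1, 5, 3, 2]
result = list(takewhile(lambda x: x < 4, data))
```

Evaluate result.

Step 1: takewhile stops at first element >= 4:
  2 < 4: take
  3 < 4: take
  1 < 4: take
  1 < 4: take
  5 >= 4: stop
Therefore result = [2, 3, 1, 1].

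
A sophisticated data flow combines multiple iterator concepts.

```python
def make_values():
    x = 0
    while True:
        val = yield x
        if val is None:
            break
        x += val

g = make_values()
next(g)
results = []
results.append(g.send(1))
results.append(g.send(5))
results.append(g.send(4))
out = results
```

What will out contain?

Step 1: next(g) -> yield 0.
Step 2: send(1) -> x = 1, yield 1.
Step 3: send(5) -> x = 6, yield 6.
Step 4: send(4) -> x = 10, yield 10.
Therefore out = [1, 6, 10].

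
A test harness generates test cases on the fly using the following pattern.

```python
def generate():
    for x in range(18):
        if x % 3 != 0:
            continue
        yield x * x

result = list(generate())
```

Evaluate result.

Step 1: Only yield x**2 when x is divisible by 3:
  x=0: 0 % 3 == 0, yield 0**2 = 0
  x=3: 3 % 3 == 0, yield 3**2 = 9
  x=6: 6 % 3 == 0, yield 6**2 = 36
  x=9: 9 % 3 == 0, yield 9**2 = 81
  x=12: 12 % 3 == 0, yield 12**2 = 144
  x=15: 15 % 3 == 0, yield 15**2 = 225
Therefore result = [0, 9, 36, 81, 144, 225].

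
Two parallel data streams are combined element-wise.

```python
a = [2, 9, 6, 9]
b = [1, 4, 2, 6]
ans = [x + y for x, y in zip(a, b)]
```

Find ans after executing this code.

Step 1: Add corresponding elements:
  2 + 1 = 3
  9 + 4 = 13
  6 + 2 = 8
  9 + 6 = 15
Therefore ans = [3, 13, 8, 15].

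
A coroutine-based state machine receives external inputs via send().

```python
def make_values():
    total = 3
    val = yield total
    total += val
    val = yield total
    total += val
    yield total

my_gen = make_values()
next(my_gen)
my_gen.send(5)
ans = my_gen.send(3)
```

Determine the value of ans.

Step 1: next() -> yield total=3.
Step 2: send(5) -> val=5, total = 3+5 = 8, yield 8.
Step 3: send(3) -> val=3, total = 8+3 = 11, yield 11.
Therefore ans = 11.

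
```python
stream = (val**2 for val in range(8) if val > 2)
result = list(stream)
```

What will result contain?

Step 1: For range(8), keep val > 2, then square:
  val=0: 0 <= 2, excluded
  val=1: 1 <= 2, excluded
  val=2: 2 <= 2, excluded
  val=3: 3 > 2, yield 3**2 = 9
  val=4: 4 > 2, yield 4**2 = 16
  val=5: 5 > 2, yield 5**2 = 25
  val=6: 6 > 2, yield 6**2 = 36
  val=7: 7 > 2, yield 7**2 = 49
Therefore result = [9, 16, 25, 36, 49].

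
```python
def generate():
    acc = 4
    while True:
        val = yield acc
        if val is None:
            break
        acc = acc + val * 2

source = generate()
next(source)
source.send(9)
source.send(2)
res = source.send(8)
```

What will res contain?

Step 1: next() -> yield acc=4.
Step 2: send(9) -> val=9, acc = 4 + 9*2 = 22, yield 22.
Step 3: send(2) -> val=2, acc = 22 + 2*2 = 26, yield 26.
Step 4: send(8) -> val=8, acc = 26 + 8*2 = 42, yield 42.
Therefore res = 42.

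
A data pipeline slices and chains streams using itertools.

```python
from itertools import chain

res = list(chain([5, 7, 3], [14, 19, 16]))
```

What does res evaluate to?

Step 1: chain() concatenates iterables: [5, 7, 3] + [14, 19, 16].
Therefore res = [5, 7, 3, 14, 19, 16].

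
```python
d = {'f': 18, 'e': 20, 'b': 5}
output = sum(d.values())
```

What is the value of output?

Step 1: d.values() = [18, 20, 5].
Step 2: sum = 43.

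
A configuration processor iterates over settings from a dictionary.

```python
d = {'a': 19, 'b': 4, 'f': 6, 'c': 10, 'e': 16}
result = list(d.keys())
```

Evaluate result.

Step 1: d.keys() returns the dictionary keys in insertion order.
Therefore result = ['a', 'b', 'f', 'c', 'e'].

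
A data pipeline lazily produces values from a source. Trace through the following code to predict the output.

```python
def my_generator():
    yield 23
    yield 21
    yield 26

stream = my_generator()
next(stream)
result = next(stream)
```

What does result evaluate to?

Step 1: my_generator() creates a generator.
Step 2: next(stream) yields 23 (consumed and discarded).
Step 3: next(stream) yields 21, assigned to result.
Therefore result = 21.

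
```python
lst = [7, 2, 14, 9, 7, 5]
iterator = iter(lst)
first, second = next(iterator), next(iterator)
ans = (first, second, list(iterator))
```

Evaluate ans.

Step 1: Create iterator over [7, 2, 14, 9, 7, 5].
Step 2: first = 7, second = 2.
Step 3: Remaining elements: [14, 9, 7, 5].
Therefore ans = (7, 2, [14, 9, 7, 5]).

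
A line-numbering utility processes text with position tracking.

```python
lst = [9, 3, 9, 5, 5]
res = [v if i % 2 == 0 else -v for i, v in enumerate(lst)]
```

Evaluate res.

Step 1: For each (i, v), keep v if i is even, negate if odd:
  i=0 (even): keep 9
  i=1 (odd): negate to -3
  i=2 (even): keep 9
  i=3 (odd): negate to -5
  i=4 (even): keep 5
Therefore res = [9, -3, 9, -5, 5].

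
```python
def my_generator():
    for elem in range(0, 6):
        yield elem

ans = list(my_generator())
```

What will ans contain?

Step 1: The generator yields each value from range(0, 6).
Step 2: list() consumes all yields: [0, 1, 2, 3, 4, 5].
Therefore ans = [0, 1, 2, 3, 4, 5].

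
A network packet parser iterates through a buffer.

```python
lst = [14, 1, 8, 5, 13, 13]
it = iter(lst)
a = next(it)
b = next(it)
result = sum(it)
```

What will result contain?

Step 1: Create iterator over [14, 1, 8, 5, 13, 13].
Step 2: a = next() = 14, b = next() = 1.
Step 3: sum() of remaining [8, 5, 13, 13] = 39.
Therefore result = 39.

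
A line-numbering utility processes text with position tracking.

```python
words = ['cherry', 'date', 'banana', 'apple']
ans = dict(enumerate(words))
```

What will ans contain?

Step 1: enumerate pairs indices with words:
  0 -> 'cherry'
  1 -> 'date'
  2 -> 'banana'
  3 -> 'apple'
Therefore ans = {0: 'cherry', 1: 'date', 2: 'banana', 3: 'apple'}.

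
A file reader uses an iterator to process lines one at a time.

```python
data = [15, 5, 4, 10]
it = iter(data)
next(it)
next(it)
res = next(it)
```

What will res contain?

Step 1: Create iterator over [15, 5, 4, 10].
Step 2: next() consumes 15.
Step 3: next() consumes 5.
Step 4: next() returns 4.
Therefore res = 4.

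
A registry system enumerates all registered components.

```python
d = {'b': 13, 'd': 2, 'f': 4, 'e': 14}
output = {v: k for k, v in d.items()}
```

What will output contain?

Step 1: Invert dict (swap keys and values):
  'b': 13 -> 13: 'b'
  'd': 2 -> 2: 'd'
  'f': 4 -> 4: 'f'
  'e': 14 -> 14: 'e'
Therefore output = {13: 'b', 2: 'd', 4: 'f', 14: 'e'}.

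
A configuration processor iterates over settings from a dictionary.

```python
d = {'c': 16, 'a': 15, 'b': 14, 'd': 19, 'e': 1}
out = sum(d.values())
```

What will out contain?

Step 1: d.values() = [16, 15, 14, 19, 1].
Step 2: sum = 65.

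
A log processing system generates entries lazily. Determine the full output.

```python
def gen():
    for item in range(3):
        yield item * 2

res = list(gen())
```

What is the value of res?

Step 1: For each item in range(3), yield item * 2:
  item=0: yield 0 * 2 = 0
  item=1: yield 1 * 2 = 2
  item=2: yield 2 * 2 = 4
Therefore res = [0, 2, 4].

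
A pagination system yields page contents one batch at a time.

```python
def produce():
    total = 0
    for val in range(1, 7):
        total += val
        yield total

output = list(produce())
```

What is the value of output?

Step 1: Generator accumulates running sum:
  val=1: total = 1, yield 1
  val=2: total = 3, yield 3
  val=3: total = 6, yield 6
  val=4: total = 10, yield 10
  val=5: total = 15, yield 15
  val=6: total = 21, yield 21
Therefore output = [1, 3, 6, 10, 15, 21].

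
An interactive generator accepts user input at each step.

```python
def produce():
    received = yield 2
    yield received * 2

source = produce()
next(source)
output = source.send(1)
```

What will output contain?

Step 1: next(source) advances to first yield, producing 2.
Step 2: send(1) resumes, received = 1.
Step 3: yield received * 2 = 1 * 2 = 2.
Therefore output = 2.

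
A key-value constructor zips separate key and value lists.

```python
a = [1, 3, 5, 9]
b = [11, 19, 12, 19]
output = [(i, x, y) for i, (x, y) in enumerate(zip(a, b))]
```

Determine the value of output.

Step 1: enumerate(zip(a, b)) gives index with paired elements:
  i=0: (1, 11)
  i=1: (3, 19)
  i=2: (5, 12)
  i=3: (9, 19)
Therefore output = [(0, 1, 11), (1, 3, 19), (2, 5, 12), (3, 9, 19)].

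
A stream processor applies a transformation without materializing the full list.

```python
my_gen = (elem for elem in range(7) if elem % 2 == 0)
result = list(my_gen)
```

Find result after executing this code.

Step 1: Filter range(7) keeping only even values:
  elem=0: even, included
  elem=1: odd, excluded
  elem=2: even, included
  elem=3: odd, excluded
  elem=4: even, included
  elem=5: odd, excluded
  elem=6: even, included
Therefore result = [0, 2, 4, 6].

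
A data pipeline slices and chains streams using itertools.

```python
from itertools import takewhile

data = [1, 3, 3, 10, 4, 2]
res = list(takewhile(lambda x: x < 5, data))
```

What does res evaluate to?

Step 1: takewhile stops at first element >= 5:
  1 < 5: take
  3 < 5: take
  3 < 5: take
  10 >= 5: stop
Therefore res = [1, 3, 3].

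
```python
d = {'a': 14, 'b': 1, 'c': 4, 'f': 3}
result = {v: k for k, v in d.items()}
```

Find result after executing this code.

Step 1: Invert dict (swap keys and values):
  'a': 14 -> 14: 'a'
  'b': 1 -> 1: 'b'
  'c': 4 -> 4: 'c'
  'f': 3 -> 3: 'f'
Therefore result = {14: 'a', 1: 'b', 4: 'c', 3: 'f'}.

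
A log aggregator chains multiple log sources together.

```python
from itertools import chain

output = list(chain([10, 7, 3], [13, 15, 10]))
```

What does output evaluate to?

Step 1: chain() concatenates iterables: [10, 7, 3] + [13, 15, 10].
Therefore output = [10, 7, 3, 13, 15, 10].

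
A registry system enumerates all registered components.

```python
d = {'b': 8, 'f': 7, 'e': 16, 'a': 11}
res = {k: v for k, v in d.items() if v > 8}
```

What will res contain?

Step 1: Filter items where value > 8:
  'b': 8 <= 8: removed
  'f': 7 <= 8: removed
  'e': 16 > 8: kept
  'a': 11 > 8: kept
Therefore res = {'e': 16, 'a': 11}.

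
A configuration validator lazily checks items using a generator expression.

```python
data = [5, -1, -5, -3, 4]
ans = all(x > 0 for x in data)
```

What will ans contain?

Step 1: Check x > 0 for each element in [5, -1, -5, -3, 4]:
  5 > 0: True
  -1 > 0: False
  -5 > 0: False
  -3 > 0: False
  4 > 0: True
Step 2: all() returns False.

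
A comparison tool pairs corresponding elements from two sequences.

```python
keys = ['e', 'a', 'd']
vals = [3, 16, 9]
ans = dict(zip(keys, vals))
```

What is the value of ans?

Step 1: zip pairs keys with values:
  'e' -> 3
  'a' -> 16
  'd' -> 9
Therefore ans = {'e': 3, 'a': 16, 'd': 9}.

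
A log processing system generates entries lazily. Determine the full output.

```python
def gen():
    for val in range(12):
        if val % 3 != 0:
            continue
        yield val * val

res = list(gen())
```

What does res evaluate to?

Step 1: Only yield val**2 when val is divisible by 3:
  val=0: 0 % 3 == 0, yield 0**2 = 0
  val=3: 3 % 3 == 0, yield 3**2 = 9
  val=6: 6 % 3 == 0, yield 6**2 = 36
  val=9: 9 % 3 == 0, yield 9**2 = 81
Therefore res = [0, 9, 36, 81].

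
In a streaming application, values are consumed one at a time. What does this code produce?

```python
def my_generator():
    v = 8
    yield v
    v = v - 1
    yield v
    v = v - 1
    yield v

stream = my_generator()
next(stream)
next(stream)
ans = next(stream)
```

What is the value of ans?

Step 1: Trace through generator execution:
  Yield 1: v starts at 8, yield 8
  Yield 2: v = 8 - 1 = 7, yield 7
  Yield 3: v = 7 - 1 = 6, yield 6
Step 2: First next() gets 8, second next() gets the second value, third next() yields 6.
Therefore ans = 6.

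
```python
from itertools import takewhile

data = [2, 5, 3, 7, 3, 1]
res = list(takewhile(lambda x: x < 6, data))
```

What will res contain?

Step 1: takewhile stops at first element >= 6:
  2 < 6: take
  5 < 6: take
  3 < 6: take
  7 >= 6: stop
Therefore res = [2, 5, 3].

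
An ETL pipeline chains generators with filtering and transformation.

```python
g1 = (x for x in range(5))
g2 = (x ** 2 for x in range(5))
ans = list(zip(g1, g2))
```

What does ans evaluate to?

Step 1: g1 produces [0, 1, 2, 3, 4].
Step 2: g2 produces [0, 1, 4, 9, 16].
Step 3: zip pairs them: [(0, 0), (1, 1), (2, 4), (3, 9), (4, 16)].
Therefore ans = [(0, 0), (1, 1), (2, 4), (3, 9), (4, 16)].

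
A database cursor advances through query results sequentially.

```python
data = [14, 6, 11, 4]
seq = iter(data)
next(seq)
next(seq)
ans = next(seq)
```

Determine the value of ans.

Step 1: Create iterator over [14, 6, 11, 4].
Step 2: next() consumes 14.
Step 3: next() consumes 6.
Step 4: next() returns 11.
Therefore ans = 11.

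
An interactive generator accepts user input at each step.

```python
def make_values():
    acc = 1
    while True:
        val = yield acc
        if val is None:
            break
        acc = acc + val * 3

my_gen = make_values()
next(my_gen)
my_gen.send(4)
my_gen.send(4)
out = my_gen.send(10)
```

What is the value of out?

Step 1: next() -> yield acc=1.
Step 2: send(4) -> val=4, acc = 1 + 4*3 = 13, yield 13.
Step 3: send(4) -> val=4, acc = 13 + 4*3 = 25, yield 25.
Step 4: send(10) -> val=10, acc = 25 + 10*3 = 55, yield 55.
Therefore out = 55.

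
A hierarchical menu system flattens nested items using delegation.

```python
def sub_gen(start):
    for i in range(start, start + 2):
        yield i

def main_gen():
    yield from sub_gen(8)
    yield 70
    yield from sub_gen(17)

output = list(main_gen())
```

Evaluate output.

Step 1: main_gen() delegates to sub_gen(8):
  yield 8
  yield 9
Step 2: yield 70
Step 3: Delegates to sub_gen(17):
  yield 17
  yield 18
Therefore output = [8, 9, 70, 17, 18].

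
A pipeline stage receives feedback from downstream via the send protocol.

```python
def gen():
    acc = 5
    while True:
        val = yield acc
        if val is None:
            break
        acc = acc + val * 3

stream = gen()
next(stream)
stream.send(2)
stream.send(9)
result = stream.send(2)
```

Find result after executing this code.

Step 1: next() -> yield acc=5.
Step 2: send(2) -> val=2, acc = 5 + 2*3 = 11, yield 11.
Step 3: send(9) -> val=9, acc = 11 + 9*3 = 38, yield 38.
Step 4: send(2) -> val=2, acc = 38 + 2*3 = 44, yield 44.
Therefore result = 44.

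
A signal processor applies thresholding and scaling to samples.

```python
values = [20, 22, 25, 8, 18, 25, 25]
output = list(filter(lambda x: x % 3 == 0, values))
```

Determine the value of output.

Step 1: Filter elements divisible by 3:
  20 % 3 = 2: removed
  22 % 3 = 1: removed
  25 % 3 = 1: removed
  8 % 3 = 2: removed
  18 % 3 = 0: kept
  25 % 3 = 1: removed
  25 % 3 = 1: removed
Therefore output = [18].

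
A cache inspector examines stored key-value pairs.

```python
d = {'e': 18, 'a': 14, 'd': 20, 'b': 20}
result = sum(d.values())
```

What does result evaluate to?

Step 1: d.values() = [18, 14, 20, 20].
Step 2: sum = 72.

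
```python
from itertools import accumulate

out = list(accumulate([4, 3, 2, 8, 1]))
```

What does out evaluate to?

Step 1: accumulate computes running sums:
  + 4 = 4
  + 3 = 7
  + 2 = 9
  + 8 = 17
  + 1 = 18
Therefore out = [4, 7, 9, 17, 18].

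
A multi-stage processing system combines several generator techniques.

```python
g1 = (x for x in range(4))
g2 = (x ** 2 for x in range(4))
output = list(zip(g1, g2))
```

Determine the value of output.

Step 1: g1 produces [0, 1, 2, 3].
Step 2: g2 produces [0, 1, 4, 9].
Step 3: zip pairs them: [(0, 0), (1, 1), (2, 4), (3, 9)].
Therefore output = [(0, 0), (1, 1), (2, 4), (3, 9)].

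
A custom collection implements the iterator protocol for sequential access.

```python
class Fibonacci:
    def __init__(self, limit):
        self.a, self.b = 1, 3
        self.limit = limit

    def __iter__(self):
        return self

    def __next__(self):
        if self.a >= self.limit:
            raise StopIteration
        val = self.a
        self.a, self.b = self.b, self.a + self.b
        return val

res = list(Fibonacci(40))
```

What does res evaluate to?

Step 1: Fibonacci-like sequence (a=1, b=3) until >= 40:
  Yield 1, then a,b = 3,4
  Yield 3, then a,b = 4,7
  Yield 4, then a,b = 7,11
  Yield 7, then a,b = 11,18
  Yield 11, then a,b = 18,29
  Yield 18, then a,b = 29,47
  Yield 29, then a,b = 47,76
Step 2: 47 >= 40, stop.
Therefore res = [1, 3, 4, 7, 11, 18, 29].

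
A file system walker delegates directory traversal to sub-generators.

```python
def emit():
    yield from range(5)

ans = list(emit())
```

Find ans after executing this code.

Step 1: yield from delegates to the iterable, yielding each element.
Step 2: Collected values: [0, 1, 2, 3, 4].
Therefore ans = [0, 1, 2, 3, 4].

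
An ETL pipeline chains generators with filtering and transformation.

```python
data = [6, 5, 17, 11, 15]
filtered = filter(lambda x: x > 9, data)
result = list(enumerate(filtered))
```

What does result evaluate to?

Step 1: Filter [6, 5, 17, 11, 15] for > 9: [17, 11, 15].
Step 2: enumerate re-indexes from 0: [(0, 17), (1, 11), (2, 15)].
Therefore result = [(0, 17), (1, 11), (2, 15)].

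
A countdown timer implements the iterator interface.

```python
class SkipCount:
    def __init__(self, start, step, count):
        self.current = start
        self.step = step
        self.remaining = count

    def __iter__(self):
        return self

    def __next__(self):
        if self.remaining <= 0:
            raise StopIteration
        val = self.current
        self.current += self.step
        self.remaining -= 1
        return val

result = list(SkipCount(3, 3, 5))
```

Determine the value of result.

Step 1: SkipCount starts at 3, increments by 3, for 5 steps:
  Yield 3, then current += 3
  Yield 6, then current += 3
  Yield 9, then current += 3
  Yield 12, then current += 3
  Yield 15, then current += 3
Therefore result = [3, 6, 9, 12, 15].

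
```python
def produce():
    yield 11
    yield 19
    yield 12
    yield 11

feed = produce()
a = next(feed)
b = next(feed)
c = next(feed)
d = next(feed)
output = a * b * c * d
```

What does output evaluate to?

Step 1: Create generator and consume all values:
  a = next(feed) = 11
  b = next(feed) = 19
  c = next(feed) = 12
  d = next(feed) = 11
Step 2: output = 11 * 19 * 12 * 11 = 27588.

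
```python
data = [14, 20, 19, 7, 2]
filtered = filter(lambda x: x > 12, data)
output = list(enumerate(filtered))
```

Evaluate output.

Step 1: Filter [14, 20, 19, 7, 2] for > 12: [14, 20, 19].
Step 2: enumerate re-indexes from 0: [(0, 14), (1, 20), (2, 19)].
Therefore output = [(0, 14), (1, 20), (2, 19)].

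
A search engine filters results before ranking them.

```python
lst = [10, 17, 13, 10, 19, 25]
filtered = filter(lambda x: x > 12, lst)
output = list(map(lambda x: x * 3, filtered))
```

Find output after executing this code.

Step 1: Filter lst for elements > 12:
  10: removed
  17: kept
  13: kept
  10: removed
  19: kept
  25: kept
Step 2: Map x * 3 on filtered [17, 13, 19, 25]:
  17 -> 51
  13 -> 39
  19 -> 57
  25 -> 75
Therefore output = [51, 39, 57, 75].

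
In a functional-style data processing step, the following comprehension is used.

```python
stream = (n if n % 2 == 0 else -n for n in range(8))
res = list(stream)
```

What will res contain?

Step 1: For each n in range(8), yield n if even, else -n:
  n=0: even, yield 0
  n=1: odd, yield -1
  n=2: even, yield 2
  n=3: odd, yield -3
  n=4: even, yield 4
  n=5: odd, yield -5
  n=6: even, yield 6
  n=7: odd, yield -7
Therefore res = [0, -1, 2, -3, 4, -5, 6, -7].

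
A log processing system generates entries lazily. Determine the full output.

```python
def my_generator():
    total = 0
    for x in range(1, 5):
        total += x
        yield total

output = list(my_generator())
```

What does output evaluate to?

Step 1: Generator accumulates running sum:
  x=1: total = 1, yield 1
  x=2: total = 3, yield 3
  x=3: total = 6, yield 6
  x=4: total = 10, yield 10
Therefore output = [1, 3, 6, 10].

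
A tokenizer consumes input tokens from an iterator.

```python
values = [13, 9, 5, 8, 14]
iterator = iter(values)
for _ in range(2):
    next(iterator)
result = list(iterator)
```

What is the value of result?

Step 1: Create iterator over [13, 9, 5, 8, 14].
Step 2: Advance 2 positions (consuming [13, 9]).
Step 3: list() collects remaining elements: [5, 8, 14].
Therefore result = [5, 8, 14].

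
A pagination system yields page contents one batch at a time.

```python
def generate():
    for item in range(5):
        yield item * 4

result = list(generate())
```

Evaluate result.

Step 1: For each item in range(5), yield item * 4:
  item=0: yield 0 * 4 = 0
  item=1: yield 1 * 4 = 4
  item=2: yield 2 * 4 = 8
  item=3: yield 3 * 4 = 12
  item=4: yield 4 * 4 = 16
Therefore result = [0, 4, 8, 12, 16].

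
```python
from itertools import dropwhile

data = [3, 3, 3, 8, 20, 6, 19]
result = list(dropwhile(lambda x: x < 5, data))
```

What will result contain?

Step 1: dropwhile drops elements while < 5:
  3 < 5: dropped
  3 < 5: dropped
  3 < 5: dropped
  8: kept (dropping stopped)
Step 2: Remaining elements kept regardless of condition.
Therefore result = [8, 20, 6, 19].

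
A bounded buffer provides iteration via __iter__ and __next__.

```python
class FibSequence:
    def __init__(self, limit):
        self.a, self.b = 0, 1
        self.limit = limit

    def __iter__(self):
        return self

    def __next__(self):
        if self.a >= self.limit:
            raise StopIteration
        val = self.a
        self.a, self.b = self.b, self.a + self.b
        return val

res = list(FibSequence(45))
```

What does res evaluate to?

Step 1: Fibonacci-like sequence (a=0, b=1) until >= 45:
  Yield 0, then a,b = 1,1
  Yield 1, then a,b = 1,2
  Yield 1, then a,b = 2,3
  Yield 2, then a,b = 3,5
  Yield 3, then a,b = 5,8
  Yield 5, then a,b = 8,13
  Yield 8, then a,b = 13,21
  Yield 13, then a,b = 21,34
  Yield 21, then a,b = 34,55
  Yield 34, then a,b = 55,89
Step 2: 55 >= 45, stop.
Therefore res = [0, 1, 1, 2, 3, 5, 8, 13, 21, 34].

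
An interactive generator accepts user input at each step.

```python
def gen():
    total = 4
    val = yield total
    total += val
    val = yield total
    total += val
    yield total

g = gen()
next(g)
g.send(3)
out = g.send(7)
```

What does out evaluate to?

Step 1: next() -> yield total=4.
Step 2: send(3) -> val=3, total = 4+3 = 7, yield 7.
Step 3: send(7) -> val=7, total = 7+7 = 14, yield 14.
Therefore out = 14.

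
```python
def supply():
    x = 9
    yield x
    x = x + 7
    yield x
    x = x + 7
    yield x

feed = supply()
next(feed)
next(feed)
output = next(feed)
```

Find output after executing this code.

Step 1: Trace through generator execution:
  Yield 1: x starts at 9, yield 9
  Yield 2: x = 9 + 7 = 16, yield 16
  Yield 3: x = 16 + 7 = 23, yield 23
Step 2: First next() gets 9, second next() gets the second value, third next() yields 23.
Therefore output = 23.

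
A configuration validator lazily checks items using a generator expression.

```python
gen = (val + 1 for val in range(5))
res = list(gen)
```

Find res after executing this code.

Step 1: For each val in range(5), compute val+1:
  val=0: 0+1 = 1
  val=1: 1+1 = 2
  val=2: 2+1 = 3
  val=3: 3+1 = 4
  val=4: 4+1 = 5
Therefore res = [1, 2, 3, 4, 5].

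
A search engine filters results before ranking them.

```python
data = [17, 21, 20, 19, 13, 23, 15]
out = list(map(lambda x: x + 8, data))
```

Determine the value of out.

Step 1: Apply lambda x: x + 8 to each element:
  17 -> 25
  21 -> 29
  20 -> 28
  19 -> 27
  13 -> 21
  23 -> 31
  15 -> 23
Therefore out = [25, 29, 28, 27, 21, 31, 23].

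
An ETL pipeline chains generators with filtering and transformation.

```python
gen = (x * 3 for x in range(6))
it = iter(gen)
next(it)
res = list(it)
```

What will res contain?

Step 1: Generator produces [0, 3, 6, 9, 12, 15].
Step 2: next(it) consumes first element (0).
Step 3: list(it) collects remaining: [3, 6, 9, 12, 15].
Therefore res = [3, 6, 9, 12, 15].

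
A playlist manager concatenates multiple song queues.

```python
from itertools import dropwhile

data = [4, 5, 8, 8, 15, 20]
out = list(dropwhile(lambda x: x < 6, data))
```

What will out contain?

Step 1: dropwhile drops elements while < 6:
  4 < 6: dropped
  5 < 6: dropped
  8: kept (dropping stopped)
Step 2: Remaining elements kept regardless of condition.
Therefore out = [8, 8, 15, 20].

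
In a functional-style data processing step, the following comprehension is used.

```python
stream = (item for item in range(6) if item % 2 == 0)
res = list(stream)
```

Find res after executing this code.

Step 1: Filter range(6) keeping only even values:
  item=0: even, included
  item=1: odd, excluded
  item=2: even, included
  item=3: odd, excluded
  item=4: even, included
  item=5: odd, excluded
Therefore res = [0, 2, 4].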